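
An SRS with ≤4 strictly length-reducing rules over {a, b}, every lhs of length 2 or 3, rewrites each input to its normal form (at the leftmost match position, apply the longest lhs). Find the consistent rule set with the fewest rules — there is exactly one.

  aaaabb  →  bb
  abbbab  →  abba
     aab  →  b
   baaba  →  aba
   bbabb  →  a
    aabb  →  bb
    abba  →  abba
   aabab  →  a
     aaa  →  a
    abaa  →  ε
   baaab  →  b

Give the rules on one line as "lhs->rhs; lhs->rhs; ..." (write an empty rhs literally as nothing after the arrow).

aa->; baa->a; bab->a

  | aaaabb => aabb => bb
  | abbbab => abba
  | aab => b
  | baaba => aba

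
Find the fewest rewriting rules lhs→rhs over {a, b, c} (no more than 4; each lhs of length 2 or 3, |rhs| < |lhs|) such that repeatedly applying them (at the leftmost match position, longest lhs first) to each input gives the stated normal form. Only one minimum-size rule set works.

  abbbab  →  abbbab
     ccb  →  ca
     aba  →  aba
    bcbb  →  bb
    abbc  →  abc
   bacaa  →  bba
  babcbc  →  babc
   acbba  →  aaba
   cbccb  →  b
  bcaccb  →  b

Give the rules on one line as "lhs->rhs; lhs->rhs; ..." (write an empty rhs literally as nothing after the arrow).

  | abbbab
  | ccb => ca
  | aba
  | bcbb => bb

aca->b; bbc->bc; bcb->b; cb->a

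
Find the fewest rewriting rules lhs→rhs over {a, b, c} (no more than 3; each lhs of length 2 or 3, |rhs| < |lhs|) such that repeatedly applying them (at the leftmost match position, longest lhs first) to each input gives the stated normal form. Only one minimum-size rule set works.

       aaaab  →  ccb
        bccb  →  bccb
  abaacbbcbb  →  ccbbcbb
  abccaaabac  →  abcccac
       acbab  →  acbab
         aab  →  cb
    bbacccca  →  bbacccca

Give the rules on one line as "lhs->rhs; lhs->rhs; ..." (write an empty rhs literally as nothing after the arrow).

  | aaaab => caab => ccb
  | bccb
  | abaacbbcbb => aacbbcbb => ccbbcbb
  | abccaaabac => abcccabac => abcccac

aa->c; aba->a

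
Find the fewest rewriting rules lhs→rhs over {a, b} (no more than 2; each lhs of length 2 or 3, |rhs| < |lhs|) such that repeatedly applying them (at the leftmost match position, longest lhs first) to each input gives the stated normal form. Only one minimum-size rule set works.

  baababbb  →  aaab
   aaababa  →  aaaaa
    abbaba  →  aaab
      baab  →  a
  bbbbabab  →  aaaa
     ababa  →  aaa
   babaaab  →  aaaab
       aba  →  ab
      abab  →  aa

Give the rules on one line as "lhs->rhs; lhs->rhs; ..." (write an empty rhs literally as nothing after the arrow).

  | baababbb => bababbb => bbabbb => aabbb => aaab
  | aaababa => aaabba => aaaaa
  | abbaba => aaaba => aaab
  | baab => bab => bb => a

ba->b; bb->a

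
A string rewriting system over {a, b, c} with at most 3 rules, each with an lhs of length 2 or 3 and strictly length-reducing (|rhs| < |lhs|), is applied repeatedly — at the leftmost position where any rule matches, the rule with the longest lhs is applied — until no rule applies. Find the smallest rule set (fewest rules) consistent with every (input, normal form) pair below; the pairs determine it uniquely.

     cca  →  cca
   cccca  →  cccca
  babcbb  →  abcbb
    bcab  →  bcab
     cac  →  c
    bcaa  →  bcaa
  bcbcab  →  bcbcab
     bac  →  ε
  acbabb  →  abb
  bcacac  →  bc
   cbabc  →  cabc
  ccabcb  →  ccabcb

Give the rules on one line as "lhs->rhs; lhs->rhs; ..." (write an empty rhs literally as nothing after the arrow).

  | cca
  | cccca
  | babcbb => abcbb
  | bcab

ac->; ba->a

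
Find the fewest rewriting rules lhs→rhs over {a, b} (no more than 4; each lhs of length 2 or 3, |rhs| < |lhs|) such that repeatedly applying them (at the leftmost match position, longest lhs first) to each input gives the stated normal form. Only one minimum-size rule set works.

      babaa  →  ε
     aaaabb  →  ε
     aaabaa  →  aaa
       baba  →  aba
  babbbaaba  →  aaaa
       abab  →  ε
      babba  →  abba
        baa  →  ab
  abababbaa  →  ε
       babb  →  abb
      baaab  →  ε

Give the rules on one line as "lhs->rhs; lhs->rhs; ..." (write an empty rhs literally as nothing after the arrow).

aab->; baa->ab; bab->ab; bbb->aa

  | babaa => abaa => aab => ε
  | aaaabb => aab => ε
  | aaabaa => aaa
  | baba => aba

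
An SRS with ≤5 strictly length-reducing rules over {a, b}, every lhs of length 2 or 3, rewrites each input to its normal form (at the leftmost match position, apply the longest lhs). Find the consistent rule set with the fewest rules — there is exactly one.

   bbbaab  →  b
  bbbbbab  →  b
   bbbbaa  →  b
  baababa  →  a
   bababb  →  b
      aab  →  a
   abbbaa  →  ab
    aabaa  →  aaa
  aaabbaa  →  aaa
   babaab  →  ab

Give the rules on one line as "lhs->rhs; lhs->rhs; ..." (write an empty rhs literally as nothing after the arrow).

aab->a; ba->; bb->b; bba->bb

  | bbbaab => bbaab => bbab => bbb => bb => b
  | bbbbbab => bbbbab => bbbab => bbab => bbb => bb => b
  | bbbbaa => bbbaa => bbaa => bba => bb => b
  | baababa => ababa => aba => a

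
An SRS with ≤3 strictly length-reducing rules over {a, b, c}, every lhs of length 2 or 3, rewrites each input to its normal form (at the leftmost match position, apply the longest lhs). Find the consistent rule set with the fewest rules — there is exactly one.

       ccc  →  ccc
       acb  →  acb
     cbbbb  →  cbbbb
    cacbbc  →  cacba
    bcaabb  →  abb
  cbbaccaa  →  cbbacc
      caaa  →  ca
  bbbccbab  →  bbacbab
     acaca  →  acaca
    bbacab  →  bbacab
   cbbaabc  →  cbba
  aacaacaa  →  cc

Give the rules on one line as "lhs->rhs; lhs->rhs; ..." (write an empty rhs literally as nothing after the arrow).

  | ccc
  | acb
  | cbbbb
  | cacbbc => cacba

aa->; bc->a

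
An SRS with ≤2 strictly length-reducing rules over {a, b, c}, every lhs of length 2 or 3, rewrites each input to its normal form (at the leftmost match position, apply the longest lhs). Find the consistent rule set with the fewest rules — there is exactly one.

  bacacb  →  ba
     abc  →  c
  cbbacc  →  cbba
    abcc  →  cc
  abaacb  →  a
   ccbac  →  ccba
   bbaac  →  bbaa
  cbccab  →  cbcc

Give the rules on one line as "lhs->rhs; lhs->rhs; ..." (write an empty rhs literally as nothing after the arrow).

ab->; ac->a

  | bacacb => baacb => baab => ba
  | abc => c
  | cbbacc => cbbac => cbba
  | abcc => cc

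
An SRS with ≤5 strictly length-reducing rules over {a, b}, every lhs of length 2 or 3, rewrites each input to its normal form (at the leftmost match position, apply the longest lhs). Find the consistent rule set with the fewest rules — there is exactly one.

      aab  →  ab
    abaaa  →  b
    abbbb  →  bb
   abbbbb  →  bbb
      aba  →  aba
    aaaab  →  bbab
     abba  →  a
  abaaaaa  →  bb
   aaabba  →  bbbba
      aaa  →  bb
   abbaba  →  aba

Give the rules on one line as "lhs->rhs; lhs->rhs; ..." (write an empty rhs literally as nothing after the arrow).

aa->b; aaa->bb; aab->ab; abb->

  | aab => ab
  | abaaa => abbb => b
  | abbbb => bb
  | abbbbb => bbb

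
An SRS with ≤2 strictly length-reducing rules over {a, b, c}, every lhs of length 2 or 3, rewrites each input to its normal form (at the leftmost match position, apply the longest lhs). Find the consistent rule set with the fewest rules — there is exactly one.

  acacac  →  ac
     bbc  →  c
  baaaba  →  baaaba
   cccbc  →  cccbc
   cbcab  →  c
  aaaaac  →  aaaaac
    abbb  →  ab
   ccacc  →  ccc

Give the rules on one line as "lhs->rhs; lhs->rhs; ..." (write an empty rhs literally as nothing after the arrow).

  | acacac => acac => ac
  | bbc => c
  | baaaba
  | cccbc

bb->; ca->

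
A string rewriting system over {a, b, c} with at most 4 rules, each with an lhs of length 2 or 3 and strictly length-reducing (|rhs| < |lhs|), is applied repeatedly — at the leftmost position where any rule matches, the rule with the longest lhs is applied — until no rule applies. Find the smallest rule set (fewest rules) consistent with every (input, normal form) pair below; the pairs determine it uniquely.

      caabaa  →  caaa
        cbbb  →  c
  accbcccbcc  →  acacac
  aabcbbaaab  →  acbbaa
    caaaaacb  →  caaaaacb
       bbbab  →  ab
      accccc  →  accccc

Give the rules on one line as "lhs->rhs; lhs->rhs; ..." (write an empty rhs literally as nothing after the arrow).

  | caabaa => caaa
  | cbbb => c
  | accbcccbcc => acaccbcc => acacac
  | aabcbbaaab => acbbaaab => acbbaa

aab->a; bbb->; cbc->a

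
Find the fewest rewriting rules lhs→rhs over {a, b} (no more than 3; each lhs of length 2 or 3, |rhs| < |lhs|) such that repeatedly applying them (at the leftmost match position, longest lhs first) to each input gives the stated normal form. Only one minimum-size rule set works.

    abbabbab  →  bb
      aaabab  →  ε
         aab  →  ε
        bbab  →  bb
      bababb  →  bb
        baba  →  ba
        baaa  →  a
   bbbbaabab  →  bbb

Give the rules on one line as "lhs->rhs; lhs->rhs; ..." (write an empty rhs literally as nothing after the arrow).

aa->a; ab->; baa->a

  | abbabbab => babbab => bbab => bb
  | aaabab => aabab => abab => ab => ε
  | aab => ab => ε
  | bbab => bb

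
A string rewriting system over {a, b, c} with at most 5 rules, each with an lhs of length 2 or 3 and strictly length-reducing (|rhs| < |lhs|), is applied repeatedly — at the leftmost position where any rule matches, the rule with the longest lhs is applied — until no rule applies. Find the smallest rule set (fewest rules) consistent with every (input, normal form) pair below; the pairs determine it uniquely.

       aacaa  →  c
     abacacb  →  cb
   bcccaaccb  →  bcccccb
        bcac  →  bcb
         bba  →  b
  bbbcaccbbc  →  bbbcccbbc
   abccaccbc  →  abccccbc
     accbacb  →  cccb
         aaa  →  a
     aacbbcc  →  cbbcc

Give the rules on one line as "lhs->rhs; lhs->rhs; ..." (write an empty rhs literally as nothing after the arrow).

  | aacaa => caa => c
  | abacacb => acacb => bacb => cb
  | bcccaaccb => bcccccb
  | bcac => bcb

aa->; ac->b; acc->cc; ba->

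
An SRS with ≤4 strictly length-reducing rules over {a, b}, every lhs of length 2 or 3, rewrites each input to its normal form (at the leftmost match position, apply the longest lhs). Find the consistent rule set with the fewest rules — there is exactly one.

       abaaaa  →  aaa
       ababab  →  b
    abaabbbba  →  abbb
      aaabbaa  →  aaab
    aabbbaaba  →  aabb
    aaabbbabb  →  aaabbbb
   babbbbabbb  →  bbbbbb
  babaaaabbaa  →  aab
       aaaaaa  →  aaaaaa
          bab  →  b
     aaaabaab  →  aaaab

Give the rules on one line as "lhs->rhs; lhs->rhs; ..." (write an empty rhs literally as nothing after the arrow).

  | abaaaa => aaa
  | ababab => bab => b
  | abaabbbba => abbbba => abbb
  | aaabbaa => aaab

aba->; ba->; baa->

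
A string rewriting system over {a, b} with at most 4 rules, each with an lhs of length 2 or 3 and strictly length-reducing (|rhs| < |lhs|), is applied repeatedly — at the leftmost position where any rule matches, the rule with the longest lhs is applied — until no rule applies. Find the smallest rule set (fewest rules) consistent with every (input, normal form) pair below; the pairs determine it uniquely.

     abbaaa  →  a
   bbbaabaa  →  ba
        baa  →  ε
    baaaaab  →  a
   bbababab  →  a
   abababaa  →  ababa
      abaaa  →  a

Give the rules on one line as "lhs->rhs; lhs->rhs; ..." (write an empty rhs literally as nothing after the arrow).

  | abbaaa => abbaa => abba => abb => a
  | bbbaabaa => aaabaa => babaa => babb => ba
  | baa => bb => ε
  | baaaaab => bbaaab => bbaab => bbab => bbb => a

aa->b; bb->; bba->bb; bbb->a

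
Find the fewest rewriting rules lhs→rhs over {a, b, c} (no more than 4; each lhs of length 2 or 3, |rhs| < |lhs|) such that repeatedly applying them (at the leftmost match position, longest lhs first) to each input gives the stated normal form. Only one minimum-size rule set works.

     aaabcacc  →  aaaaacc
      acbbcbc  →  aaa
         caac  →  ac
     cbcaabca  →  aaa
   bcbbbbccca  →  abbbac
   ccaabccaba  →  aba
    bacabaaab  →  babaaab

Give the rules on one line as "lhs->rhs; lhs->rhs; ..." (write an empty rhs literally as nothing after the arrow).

bc->a; ca->; cb->

  | aaabcacc => aaaaacc
  | acbbcbc => abcbc => aabc => aaa
  | caac => ac
  | cbcaabca => caabca => abca => aaa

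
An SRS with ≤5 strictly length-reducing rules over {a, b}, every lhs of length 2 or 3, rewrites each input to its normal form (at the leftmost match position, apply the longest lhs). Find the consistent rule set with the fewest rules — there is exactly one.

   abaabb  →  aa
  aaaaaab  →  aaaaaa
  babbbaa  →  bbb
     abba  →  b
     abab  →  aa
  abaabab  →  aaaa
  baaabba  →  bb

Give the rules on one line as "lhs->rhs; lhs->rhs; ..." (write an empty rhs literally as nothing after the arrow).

ab->a; abb->b; ba->b; bab->b

  | abaabb => aaabb => aab => aa
  | aaaaaab => aaaaaa
  | babbbaa => bbbaa => bbba => bbb
  | abba => ba => b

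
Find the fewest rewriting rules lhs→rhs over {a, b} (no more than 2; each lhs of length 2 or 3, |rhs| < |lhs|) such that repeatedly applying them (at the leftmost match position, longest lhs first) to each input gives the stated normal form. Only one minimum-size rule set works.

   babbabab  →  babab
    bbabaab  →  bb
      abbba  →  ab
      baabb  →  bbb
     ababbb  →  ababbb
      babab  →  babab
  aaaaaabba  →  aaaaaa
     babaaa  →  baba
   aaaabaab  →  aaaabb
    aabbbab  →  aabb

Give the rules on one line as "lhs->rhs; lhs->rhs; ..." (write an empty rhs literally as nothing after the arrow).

baa->b; bba->

  | babbabab => babab
  | bbabaab => baab => bb
  | abbba => ab
  | baabb => bbb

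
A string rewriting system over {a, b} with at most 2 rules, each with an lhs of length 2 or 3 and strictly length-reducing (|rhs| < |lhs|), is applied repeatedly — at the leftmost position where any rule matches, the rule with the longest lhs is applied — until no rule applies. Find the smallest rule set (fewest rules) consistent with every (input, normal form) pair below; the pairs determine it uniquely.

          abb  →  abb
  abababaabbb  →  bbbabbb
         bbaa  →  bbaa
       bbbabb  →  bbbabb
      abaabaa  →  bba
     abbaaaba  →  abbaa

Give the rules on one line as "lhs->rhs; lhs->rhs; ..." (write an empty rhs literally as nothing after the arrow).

aab->; aba->b

  | abb
  | abababaabbb => bbabaabbb => bbbabbb
  | bbaa
  | bbbabb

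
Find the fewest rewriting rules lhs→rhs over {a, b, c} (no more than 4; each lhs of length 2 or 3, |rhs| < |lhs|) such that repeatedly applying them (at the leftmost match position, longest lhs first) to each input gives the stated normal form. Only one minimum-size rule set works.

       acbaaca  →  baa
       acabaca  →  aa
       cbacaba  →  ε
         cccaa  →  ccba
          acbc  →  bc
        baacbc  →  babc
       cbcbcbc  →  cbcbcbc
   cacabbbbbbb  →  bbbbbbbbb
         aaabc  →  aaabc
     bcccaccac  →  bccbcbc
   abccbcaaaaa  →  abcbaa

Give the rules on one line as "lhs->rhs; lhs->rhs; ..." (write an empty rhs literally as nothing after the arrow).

ac->; bac->; bba->; ca->b

  | acbaaca => baaca => baa
  | acabaca => abaca => aa
  | cbacaba => caba => bba => ε
  | cccaa => ccba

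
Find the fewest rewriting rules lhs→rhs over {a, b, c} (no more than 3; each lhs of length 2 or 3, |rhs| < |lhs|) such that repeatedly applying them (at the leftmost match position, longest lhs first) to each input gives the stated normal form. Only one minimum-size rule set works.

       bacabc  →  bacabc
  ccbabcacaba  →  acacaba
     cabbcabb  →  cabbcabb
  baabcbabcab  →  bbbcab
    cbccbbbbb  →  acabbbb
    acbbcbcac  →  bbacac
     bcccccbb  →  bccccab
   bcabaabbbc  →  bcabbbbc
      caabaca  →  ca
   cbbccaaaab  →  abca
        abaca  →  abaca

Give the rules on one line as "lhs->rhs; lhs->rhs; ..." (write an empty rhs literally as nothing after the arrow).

  | bacabc
  | ccbabcacaba => caabcacaba => cbcacaba => acacaba
  | cabbcabb
  | baabcbabcab => bbcbabcab => bbaabcab => bbbcab

aa->; acb->b; cb->a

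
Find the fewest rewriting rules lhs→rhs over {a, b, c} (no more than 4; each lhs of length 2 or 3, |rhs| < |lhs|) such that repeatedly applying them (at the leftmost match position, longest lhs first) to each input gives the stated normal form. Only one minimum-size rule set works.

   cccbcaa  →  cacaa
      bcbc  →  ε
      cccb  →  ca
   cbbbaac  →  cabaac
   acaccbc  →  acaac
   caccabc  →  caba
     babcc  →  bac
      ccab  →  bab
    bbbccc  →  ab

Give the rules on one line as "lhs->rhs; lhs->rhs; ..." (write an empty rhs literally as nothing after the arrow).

bb->a; bc->; cc->b; ccc->cb

  | cccbcaa => cbbcaa => cacaa
  | bcbc => bc => ε
  | cccb => cbb => ca
  | cbbbaac => cabaac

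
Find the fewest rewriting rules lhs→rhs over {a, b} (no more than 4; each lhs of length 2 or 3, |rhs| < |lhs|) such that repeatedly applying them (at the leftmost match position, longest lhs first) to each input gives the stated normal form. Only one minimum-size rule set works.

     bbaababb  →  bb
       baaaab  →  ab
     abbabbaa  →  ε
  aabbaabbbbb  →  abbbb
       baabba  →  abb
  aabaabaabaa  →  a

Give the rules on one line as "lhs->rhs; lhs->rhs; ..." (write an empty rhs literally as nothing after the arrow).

  | bbaababb => bababb => aabb => bb
  | baaaab => aaab => ab
  | abbabbaa => ababaa => aaaa => aa => ε
  | aabbaabbbbb => bbaabbbbb => babbbbb => abbbb

aa->; ba->b; baa->a; bab->a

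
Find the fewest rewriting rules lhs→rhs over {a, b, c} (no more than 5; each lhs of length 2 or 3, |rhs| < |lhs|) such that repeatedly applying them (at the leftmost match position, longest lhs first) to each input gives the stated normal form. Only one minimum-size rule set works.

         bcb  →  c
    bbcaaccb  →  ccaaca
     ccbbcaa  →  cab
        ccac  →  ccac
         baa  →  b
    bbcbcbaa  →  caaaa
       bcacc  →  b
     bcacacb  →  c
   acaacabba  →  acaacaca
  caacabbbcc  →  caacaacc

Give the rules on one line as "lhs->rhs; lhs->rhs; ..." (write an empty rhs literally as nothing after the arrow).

ba->b; bb->c; bc->b; cb->a

  | bcb => bb => c
  | bbcaaccb => ccaaccb => ccaaca
  | ccbbcaa => cabcaa => cabaa => caba => cab
  | ccac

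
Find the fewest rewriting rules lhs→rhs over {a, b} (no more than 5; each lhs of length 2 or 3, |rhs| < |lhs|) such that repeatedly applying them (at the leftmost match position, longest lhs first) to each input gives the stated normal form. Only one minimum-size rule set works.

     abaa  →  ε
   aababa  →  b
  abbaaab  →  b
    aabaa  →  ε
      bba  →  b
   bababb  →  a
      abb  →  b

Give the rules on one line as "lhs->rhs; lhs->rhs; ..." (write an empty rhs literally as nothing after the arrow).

  | abaa => aaa => ba => ε
  | aababa => bbaba => aaba => bba => aa => b
  | abbaaab => aaaaab => baaab => aaab => bab => b
  | aabaa => bbaa => aaa => ba => ε

aa->b; ba->; baa->aa; bb->a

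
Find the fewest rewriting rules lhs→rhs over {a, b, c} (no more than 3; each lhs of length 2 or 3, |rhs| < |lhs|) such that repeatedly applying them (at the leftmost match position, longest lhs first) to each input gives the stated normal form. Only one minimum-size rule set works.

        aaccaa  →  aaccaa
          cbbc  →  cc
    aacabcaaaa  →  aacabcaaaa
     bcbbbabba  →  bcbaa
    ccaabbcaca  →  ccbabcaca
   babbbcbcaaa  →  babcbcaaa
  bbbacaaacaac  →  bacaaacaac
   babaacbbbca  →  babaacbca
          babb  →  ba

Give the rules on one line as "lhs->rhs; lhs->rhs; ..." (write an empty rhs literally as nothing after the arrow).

aab->ba; bb->

  | aaccaa
  | cbbc => cc
  | aacabcaaaa
  | bcbbbabba => bcbabba => bcbaa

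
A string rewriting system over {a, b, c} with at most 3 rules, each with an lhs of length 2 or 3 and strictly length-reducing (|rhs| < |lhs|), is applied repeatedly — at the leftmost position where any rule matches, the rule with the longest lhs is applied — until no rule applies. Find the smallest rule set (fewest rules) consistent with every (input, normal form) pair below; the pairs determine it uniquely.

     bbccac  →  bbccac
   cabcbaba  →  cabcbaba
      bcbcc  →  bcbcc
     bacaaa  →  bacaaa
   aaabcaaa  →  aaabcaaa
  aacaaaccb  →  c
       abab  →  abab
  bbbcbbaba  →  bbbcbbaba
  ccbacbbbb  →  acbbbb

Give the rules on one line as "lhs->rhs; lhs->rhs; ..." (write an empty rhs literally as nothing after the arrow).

acc->cc; ccb->

  | bbccac
  | cabcbaba
  | bcbcc
  | bacaaa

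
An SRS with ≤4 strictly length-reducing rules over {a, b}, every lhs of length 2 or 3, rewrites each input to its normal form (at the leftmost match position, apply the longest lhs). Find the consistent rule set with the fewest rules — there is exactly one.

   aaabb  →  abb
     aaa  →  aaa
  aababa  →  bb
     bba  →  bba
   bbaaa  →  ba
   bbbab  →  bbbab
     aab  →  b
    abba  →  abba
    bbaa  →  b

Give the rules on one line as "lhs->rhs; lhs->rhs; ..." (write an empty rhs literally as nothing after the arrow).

  | aaabb => abb
  | aaa
  | aababa => baba => bb
  | bba

aab->b; aba->b; baa->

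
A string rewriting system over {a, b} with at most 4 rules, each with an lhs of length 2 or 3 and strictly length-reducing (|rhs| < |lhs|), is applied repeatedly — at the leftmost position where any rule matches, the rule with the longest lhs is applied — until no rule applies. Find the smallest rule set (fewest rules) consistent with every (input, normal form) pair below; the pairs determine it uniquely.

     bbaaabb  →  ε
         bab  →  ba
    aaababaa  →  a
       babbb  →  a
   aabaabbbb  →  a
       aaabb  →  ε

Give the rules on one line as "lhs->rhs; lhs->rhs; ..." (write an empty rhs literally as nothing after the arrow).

  | bbaaabb => aaaabb => aaabb => aabb => abb => ε
  | bab => ba
  | aaababaa => aababaa => ababaa => aabaa => abaa => aaa => aa => a
  | babbb => bb => a

aa->a; ab->a; abb->; bb->a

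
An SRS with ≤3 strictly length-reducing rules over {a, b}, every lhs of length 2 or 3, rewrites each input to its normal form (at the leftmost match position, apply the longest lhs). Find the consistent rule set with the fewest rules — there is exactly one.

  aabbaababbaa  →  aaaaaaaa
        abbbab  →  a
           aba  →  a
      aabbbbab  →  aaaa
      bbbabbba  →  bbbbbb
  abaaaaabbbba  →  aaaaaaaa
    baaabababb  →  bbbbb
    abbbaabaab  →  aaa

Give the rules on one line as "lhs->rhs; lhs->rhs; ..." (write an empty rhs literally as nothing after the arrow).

ab->; abb->aa; ba->b

  | aabbaababbaa => aaaaababbaa => aaaaabbaa => aaaaaaaa
  | abbbab => aabab => aab => a
  | aba => a
  | aabbbbab => aaabbab => aaaaab => aaaa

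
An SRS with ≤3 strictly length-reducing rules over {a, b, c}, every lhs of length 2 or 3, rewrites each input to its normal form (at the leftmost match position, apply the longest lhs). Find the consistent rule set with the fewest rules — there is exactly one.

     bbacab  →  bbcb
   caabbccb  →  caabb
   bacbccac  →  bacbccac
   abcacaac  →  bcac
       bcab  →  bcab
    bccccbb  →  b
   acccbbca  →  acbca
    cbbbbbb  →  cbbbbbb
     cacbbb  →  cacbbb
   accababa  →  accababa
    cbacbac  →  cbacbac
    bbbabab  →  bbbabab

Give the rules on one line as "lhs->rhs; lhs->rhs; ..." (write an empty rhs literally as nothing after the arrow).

abc->b; aca->c; ccb->

  | bbacab => bbcb
  | caabbccb => caabb
  | bacbccac
  | abcacaac => bacaac => bcac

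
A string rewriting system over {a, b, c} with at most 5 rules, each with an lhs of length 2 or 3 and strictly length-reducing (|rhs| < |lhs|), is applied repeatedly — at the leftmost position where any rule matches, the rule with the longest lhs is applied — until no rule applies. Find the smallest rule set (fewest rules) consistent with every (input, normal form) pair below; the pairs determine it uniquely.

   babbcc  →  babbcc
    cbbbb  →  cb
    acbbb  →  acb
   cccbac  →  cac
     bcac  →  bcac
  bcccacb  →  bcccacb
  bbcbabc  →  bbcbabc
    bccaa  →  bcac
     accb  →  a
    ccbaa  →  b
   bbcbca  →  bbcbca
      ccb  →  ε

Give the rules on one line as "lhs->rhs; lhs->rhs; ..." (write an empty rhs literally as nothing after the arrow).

aa->b; caa->ac; cbb->cb; ccb->

  | babbcc
  | cbbbb => cbbb => cbb => cb
  | acbbb => acbb => acb
  | cccbac => cac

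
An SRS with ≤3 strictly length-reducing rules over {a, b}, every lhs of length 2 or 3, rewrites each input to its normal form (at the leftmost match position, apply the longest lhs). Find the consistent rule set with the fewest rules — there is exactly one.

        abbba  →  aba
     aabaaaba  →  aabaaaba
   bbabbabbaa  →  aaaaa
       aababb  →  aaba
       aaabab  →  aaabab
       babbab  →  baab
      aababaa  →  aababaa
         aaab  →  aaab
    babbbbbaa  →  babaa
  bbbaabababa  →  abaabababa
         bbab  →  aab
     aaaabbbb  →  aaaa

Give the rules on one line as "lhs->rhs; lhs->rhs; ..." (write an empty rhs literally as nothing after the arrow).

abb->a; bb->a

  | abbba => aba
  | aabaaaba
  | bbabbabbaa => aabbabbaa => aaabbaa => aaaaa
  | aababb => aaba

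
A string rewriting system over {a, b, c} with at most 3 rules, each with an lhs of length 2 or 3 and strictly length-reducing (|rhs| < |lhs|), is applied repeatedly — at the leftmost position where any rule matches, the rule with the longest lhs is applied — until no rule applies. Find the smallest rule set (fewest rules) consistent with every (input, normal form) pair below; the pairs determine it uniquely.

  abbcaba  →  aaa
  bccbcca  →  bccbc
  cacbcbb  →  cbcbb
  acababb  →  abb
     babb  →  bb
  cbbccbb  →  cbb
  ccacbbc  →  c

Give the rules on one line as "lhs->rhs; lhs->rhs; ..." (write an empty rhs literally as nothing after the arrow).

  | abbcaba => aaaba => aaa
  | bccbcca => bccbc
  | cacbcbb => cbcbb
  | acababb => ababb => abb

ba->; bbc->a; ca->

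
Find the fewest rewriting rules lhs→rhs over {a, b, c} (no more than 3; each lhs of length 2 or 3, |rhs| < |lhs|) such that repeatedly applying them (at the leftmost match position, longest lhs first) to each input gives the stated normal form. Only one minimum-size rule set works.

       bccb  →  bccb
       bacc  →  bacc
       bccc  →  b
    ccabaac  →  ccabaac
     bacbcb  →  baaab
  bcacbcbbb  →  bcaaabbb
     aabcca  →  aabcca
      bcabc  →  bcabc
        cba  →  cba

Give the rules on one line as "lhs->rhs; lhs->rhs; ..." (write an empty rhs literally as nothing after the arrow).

  | bccb
  | bacc
  | bccc => b
  | ccabaac

cbc->aa; ccc->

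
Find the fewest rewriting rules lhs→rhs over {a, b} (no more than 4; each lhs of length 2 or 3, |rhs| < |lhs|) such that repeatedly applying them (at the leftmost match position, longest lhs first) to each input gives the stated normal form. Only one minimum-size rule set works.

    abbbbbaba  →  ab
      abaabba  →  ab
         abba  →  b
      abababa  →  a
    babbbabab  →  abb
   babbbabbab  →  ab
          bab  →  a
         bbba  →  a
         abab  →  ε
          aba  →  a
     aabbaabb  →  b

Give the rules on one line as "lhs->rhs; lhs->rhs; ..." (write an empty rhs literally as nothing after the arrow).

  | abbbbbaba => abbbabba => ababbba => aabba => bba => ab
  | abaabba => aabba => bba => ab
  | abba => aab => b
  | abababa => aaaba => aba => a

aa->; ba->; bab->a; bba->ab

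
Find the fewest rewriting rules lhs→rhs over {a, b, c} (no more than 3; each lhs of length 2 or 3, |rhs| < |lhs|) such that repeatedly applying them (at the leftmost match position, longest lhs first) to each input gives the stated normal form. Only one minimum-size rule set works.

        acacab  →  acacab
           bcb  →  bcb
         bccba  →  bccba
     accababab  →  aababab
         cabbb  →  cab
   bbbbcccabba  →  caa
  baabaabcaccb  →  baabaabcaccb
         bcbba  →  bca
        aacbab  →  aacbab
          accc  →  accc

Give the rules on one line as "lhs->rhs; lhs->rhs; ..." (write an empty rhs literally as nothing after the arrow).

  | acacab
  | bcb
  | bccba
  | accababab => aababab

bb->; cca->a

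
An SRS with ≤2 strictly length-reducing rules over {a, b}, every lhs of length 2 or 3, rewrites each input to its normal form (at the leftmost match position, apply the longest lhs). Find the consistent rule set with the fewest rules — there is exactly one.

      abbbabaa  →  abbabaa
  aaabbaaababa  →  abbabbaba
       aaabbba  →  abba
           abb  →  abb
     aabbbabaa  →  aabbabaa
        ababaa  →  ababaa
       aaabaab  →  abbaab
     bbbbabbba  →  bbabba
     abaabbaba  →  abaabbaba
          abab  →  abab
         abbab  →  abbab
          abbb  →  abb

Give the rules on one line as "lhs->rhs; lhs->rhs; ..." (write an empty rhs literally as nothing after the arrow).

aaa->ab; bbb->bb

  | abbbabaa => abbabaa
  | aaabbaaababa => abbbaaababa => abbaaababa => abbabbaba
  | aaabbba => abbbba => abbba => abba
  | abb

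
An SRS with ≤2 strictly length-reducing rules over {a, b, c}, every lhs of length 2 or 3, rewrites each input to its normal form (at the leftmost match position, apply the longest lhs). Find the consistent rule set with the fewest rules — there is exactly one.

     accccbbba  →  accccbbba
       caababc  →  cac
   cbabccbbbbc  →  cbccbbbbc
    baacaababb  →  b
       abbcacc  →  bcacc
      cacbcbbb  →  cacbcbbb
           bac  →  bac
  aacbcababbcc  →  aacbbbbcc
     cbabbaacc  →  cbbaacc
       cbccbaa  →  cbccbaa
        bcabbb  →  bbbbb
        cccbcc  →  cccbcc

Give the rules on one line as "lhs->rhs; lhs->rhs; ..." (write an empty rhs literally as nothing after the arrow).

  | accccbbba
  | caababc => caabc => cac
  | cbabccbbbbc => cbccbbbbc
  | baacaababb => baacaabb => baacab => baabb => bab => b

ab->; cab->bb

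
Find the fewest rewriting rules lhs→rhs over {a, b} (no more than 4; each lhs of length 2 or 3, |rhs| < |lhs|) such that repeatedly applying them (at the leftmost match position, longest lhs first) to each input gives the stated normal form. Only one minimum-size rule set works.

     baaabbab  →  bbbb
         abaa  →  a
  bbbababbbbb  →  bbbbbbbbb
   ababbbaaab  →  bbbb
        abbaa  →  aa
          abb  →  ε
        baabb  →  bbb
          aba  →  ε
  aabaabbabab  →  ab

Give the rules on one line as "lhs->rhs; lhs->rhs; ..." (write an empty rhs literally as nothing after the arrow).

aba->; abb->; ba->b

  | baaabbab => baabbab => babbab => bbbab => bbbb
  | abaa => a
  | bbbababbbbb => bbbbabbbbb => bbbbbbbbb
  | ababbbaaab => bbbaaab => bbbaab => bbbab => bbbb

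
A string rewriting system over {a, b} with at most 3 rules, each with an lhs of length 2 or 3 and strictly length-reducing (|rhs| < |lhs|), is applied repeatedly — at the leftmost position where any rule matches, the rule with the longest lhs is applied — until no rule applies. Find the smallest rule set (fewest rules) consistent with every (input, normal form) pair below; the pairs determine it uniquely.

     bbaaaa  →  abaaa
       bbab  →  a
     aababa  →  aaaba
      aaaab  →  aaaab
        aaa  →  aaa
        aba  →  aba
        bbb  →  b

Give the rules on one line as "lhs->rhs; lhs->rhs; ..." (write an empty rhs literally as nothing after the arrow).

bab->ab; bb->; bba->ab

  | bbaaaa => abaaa
  | bbab => abb => a
  | aababa => aaaba
  | aaaab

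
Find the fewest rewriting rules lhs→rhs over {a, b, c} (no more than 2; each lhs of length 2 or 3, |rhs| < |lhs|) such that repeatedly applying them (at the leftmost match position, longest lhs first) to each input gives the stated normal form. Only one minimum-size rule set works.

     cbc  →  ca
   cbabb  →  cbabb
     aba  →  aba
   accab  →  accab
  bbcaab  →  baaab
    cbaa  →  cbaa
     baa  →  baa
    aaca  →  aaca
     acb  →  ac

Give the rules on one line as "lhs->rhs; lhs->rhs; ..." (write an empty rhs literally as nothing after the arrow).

  | cbc => ca
  | cbabb
  | aba
  | accab

acb->ac; bc->a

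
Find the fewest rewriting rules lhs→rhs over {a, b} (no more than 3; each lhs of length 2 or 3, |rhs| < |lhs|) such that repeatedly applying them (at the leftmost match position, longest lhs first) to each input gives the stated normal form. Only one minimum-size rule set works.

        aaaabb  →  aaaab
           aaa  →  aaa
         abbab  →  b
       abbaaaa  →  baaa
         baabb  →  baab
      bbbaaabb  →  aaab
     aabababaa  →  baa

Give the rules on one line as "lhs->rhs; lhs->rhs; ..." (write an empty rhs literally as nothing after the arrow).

aba->b; bb->b; bbb->

  | aaaabb => aaaab
  | aaa
  | abbab => abab => bb => b
  | abbaaaa => abaaaa => baaa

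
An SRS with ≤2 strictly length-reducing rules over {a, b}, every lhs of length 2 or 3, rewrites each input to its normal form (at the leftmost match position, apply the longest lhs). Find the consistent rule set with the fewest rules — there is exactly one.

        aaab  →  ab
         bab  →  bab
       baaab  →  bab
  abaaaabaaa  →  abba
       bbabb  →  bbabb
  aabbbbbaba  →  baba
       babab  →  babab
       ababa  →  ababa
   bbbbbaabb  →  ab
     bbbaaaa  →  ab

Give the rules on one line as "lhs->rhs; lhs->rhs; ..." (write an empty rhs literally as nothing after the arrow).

aa->; bbb->ab

  | aaab => ab
  | bab
  | baaab => bab
  | abaaaabaaa => abaabaaa => abbaaa => abba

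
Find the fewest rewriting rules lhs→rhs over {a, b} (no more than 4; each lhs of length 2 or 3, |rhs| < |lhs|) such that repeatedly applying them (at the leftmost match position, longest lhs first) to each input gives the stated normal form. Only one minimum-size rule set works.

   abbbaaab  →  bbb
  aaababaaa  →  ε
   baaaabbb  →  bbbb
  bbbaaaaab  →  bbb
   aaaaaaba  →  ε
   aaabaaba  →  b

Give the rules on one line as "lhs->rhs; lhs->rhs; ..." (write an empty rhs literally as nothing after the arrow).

  | abbbaaab => bbbaaab => bbbab => bbb
  | aaababaaa => aababaaa => ababaaa => babaaa => baaa => ba => ε
  | baaaabbb => baabbb => bbbb
  | bbbaaaaab => bbbaaab => bbbab => bbb

ab->b; ba->; baa->b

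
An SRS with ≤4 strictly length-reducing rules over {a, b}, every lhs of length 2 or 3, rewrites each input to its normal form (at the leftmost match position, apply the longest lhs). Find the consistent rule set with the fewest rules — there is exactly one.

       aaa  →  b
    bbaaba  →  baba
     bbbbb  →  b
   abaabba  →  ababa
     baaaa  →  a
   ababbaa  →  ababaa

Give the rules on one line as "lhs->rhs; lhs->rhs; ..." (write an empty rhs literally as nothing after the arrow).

  | aaa => bb => b
  | bbaaba => baaba => baba
  | bbbbb => bb => b
  | abaabba => ababba => ababa

aaa->bb; aab->ab; bb->b; bbb->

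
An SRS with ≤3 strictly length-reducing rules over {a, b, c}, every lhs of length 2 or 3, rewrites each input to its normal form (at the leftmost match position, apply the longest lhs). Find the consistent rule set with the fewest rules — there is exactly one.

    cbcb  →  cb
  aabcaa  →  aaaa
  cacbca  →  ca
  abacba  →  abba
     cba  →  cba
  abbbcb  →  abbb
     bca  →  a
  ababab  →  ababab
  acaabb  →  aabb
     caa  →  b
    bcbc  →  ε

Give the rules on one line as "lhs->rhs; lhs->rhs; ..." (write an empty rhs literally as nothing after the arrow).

  | cbcb => cb
  | aabcaa => aaaa
  | cacbca => cbca => ca
  | abacba => abba

ac->; bc->; caa->b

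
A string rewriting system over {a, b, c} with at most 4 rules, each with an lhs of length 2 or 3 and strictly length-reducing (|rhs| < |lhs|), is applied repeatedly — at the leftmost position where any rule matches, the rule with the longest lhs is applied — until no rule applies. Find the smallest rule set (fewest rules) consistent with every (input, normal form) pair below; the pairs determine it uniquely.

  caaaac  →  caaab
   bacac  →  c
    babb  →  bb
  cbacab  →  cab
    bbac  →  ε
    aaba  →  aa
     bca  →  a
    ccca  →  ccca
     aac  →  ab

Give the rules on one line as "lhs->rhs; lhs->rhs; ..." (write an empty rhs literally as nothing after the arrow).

ac->b; ba->; bc->; cb->c

  | caaaac => caaab
  | bacac => cac => cb => c
  | babb => bb
  | cbacab => cacab => cbab => cab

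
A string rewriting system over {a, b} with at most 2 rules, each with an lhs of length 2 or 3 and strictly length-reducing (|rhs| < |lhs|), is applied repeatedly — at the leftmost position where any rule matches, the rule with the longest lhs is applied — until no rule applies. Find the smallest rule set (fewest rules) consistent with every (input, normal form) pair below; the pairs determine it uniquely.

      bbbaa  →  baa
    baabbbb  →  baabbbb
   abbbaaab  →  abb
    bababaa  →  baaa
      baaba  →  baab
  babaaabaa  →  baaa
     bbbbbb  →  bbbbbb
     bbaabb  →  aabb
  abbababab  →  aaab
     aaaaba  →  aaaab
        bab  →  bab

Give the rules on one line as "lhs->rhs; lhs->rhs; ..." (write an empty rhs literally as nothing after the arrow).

aba->ab; bba->a

  | bbbaa => baa
  | baabbbb
  | abbbaaab => abaaab => abaab => abab => abb
  | bababaa => babbaa => baaa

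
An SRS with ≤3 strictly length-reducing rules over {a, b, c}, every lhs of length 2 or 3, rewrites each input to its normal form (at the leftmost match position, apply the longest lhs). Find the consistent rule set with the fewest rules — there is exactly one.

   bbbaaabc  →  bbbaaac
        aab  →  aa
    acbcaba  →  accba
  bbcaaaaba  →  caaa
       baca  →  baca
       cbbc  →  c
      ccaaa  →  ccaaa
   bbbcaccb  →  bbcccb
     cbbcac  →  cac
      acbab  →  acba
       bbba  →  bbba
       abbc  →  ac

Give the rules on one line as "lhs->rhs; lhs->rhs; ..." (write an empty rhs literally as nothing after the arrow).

ab->a; bca->c; cbb->

  | bbbaaabc => bbbaaac
  | aab => aa
  | acbcaba => accba
  | bbcaaaaba => bcaaaba => caaba => caaa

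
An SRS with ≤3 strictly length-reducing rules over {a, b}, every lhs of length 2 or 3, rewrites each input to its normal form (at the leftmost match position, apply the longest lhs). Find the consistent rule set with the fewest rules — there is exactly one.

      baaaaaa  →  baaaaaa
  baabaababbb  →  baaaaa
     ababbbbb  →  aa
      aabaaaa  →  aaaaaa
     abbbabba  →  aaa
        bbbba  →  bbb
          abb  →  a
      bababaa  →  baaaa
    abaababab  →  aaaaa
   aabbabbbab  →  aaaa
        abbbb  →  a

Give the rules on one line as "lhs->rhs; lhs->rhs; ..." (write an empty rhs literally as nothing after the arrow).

  | baaaaaa
  | baabaababbb => baaaababbb => baaaaabbb => baaaaabb => baaaaab => baaaaa
  | ababbbbb => aabbbbb => aabbbb => aabbb => aabb => aab => aa
  | aabaaaa => aaaaaa

ab->a; bba->b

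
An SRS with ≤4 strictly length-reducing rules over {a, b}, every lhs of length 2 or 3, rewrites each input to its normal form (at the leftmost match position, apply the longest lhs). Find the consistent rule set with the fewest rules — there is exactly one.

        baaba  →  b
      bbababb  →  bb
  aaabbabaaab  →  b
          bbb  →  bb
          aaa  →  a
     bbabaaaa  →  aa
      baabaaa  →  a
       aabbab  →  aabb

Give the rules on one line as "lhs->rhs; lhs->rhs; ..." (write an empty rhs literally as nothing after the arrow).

aaa->a; aba->b; ba->; bbb->bb

  | baaba => aba => b
  | bbababb => bbabb => bbb => bb
  | aaabbabaaab => abbabaaab => abbaaab => abaab => bab => b
  | bbb => bb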